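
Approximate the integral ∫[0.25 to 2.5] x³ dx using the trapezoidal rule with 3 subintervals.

f(x) = x³
a = 0.25, b = 2.5, n = 3
h = (b - a)/n = 0.750000

Trapezoidal rule: (h/2)[f(x₀) + 2f(x₁) + 2f(x₂) + ... + f(xₙ)]

x_0 = 0.2500, f(x_0) = 0.015625, coefficient = 1
x_1 = 1.0000, f(x_1) = 1.000000, coefficient = 2
x_2 = 1.7500, f(x_2) = 5.359375, coefficient = 2
x_3 = 2.5000, f(x_3) = 15.625000, coefficient = 1

I ≈ (0.750000/2) × 28.359375 = 10.634766
Exact value: 9.764648
Error: 0.870117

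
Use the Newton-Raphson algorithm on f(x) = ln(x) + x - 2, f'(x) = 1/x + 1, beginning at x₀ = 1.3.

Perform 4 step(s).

f(x) = ln(x) + x - 2
f'(x) = 1/x + 1
x₀ = 1.3

Newton-Raphson formula: x_{n+1} = x_n - f(x_n)/f'(x_n)

Iteration 1:
  f(1.300000) = -0.437636
  f'(1.300000) = 1.769231
  x_1 = 1.300000 - (-0.437636)/1.769231 = 1.547359
Iteration 2:
  f(1.547359) = -0.016091
  f'(1.547359) = 1.646262
  x_2 = 1.547359 - (-0.016091)/1.646262 = 1.557134
Iteration 3:
  f(1.557134) = -0.000020
  f'(1.557134) = 1.642206
  x_3 = 1.557134 - (-0.000020)/1.642206 = 1.557146
Iteration 4:
  f(1.557146) = 0.000000
  f'(1.557146) = 1.642201
  x_4 = 1.557146 - 0.000000/1.642201 = 1.557146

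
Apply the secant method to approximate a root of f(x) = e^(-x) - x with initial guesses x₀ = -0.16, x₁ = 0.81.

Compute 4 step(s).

f(x) = e^(-x) - x
x₀ = -0.16, x₁ = 0.81

Secant formula: x_{n+1} = x_n - f(x_n)(x_n - x_{n-1})/(f(x_n) - f(x_{n-1}))

Iteration 1:
  f(-0.160000) = 1.333511
  f(0.810000) = -0.365142
  x_2 = 0.810000 - (-0.365142)×(0.810000 - (-0.160000))/(-0.365142 - 1.333511)
       = 0.601489
Iteration 2:
  f(0.810000) = -0.365142
  f(0.601489) = -0.053494
  x_3 = 0.601489 - (-0.053494)×(0.601489 - 0.810000)/(-0.053494 - (-0.365142))
       = 0.565698
Iteration 3:
  f(0.601489) = -0.053494
  f(0.565698) = 0.002265
  x_4 = 0.565698 - 0.002265×(0.565698 - 0.601489)/(0.002265 - (-0.053494))
       = 0.567152
Iteration 4:
  f(0.565698) = 0.002265
  f(0.567152) = -0.000014
  x_5 = 0.567152 - (-0.000014)×(0.567152 - 0.565698)/(-0.000014 - 0.002265)
       = 0.567143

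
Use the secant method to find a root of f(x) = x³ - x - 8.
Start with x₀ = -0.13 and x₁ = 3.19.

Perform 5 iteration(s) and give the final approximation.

f(x) = x³ - x - 8
x₀ = -0.13, x₁ = 3.19

Secant formula: x_{n+1} = x_n - f(x_n)(x_n - x_{n-1})/(f(x_n) - f(x_{n-1}))

Iteration 1:
  f(-0.130000) = -7.872197
  f(3.190000) = 21.271759
  x_2 = 3.190000 - 21.271759×(3.190000 - (-0.130000))/(21.271759 - (-7.872197))
       = 0.766779
Iteration 2:
  f(3.190000) = 21.271759
  f(0.766779) = -8.315951
  x_3 = 0.766779 - (-8.315951)×(0.766779 - 3.190000)/(-8.315951 - 21.271759)
       = 1.447852
Iteration 3:
  f(0.766779) = -8.315951
  f(1.447852) = -6.412755
  x_4 = 1.447852 - (-6.412755)×(1.447852 - 0.766779)/(-6.412755 - (-8.315951))
       = 3.742704
Iteration 4:
  f(1.447852) = -6.412755
  f(3.742704) = 40.684480
  x_5 = 3.742704 - 40.684480×(3.742704 - 1.447852)/(40.684480 - (-6.412755))
       = 1.760319
Iteration 5:
  f(3.742704) = 40.684480
  f(1.760319) = -4.305579
  x_6 = 1.760319 - (-4.305579)×(1.760319 - 3.742704)/(-4.305579 - 40.684480)
       = 1.950035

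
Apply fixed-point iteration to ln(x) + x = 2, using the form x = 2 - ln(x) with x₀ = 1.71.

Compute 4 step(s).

Equation: ln(x) + x = 2
Fixed-point form: x = 2 - ln(x)
x₀ = 1.71

x_1 = g(1.710000) = 1.463507
x_2 = g(1.463507) = 1.619165
x_3 = g(1.619165) = 1.518090
x_4 = g(1.518090) = 1.582547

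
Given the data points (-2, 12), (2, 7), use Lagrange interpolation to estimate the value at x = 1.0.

Lagrange interpolation formula:
P(x) = Σ yᵢ × Lᵢ(x)
where Lᵢ(x) = Π_{j≠i} (x - xⱼ)/(xᵢ - xⱼ)

L_0(1.0) = (1.0 - 2)/(-2 - 2) = 0.250000
L_1(1.0) = (1.0 - (-2))/(2 - (-2)) = 0.750000

P(1.0) = 12×L_0(1.0) + 7×L_1(1.0)
P(1.0) = 8.250000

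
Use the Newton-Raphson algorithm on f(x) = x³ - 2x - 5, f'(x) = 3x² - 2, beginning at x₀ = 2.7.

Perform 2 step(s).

f(x) = x³ - 2x - 5
f'(x) = 3x² - 2
x₀ = 2.7

Newton-Raphson formula: x_{n+1} = x_n - f(x_n)/f'(x_n)

Iteration 1:
  f(2.700000) = 9.283000
  f'(2.700000) = 19.870000
  x_1 = 2.700000 - 9.283000/19.870000 = 2.232813
Iteration 2:
  f(2.232813) = 1.665964
  f'(2.232813) = 12.956366
  x_2 = 2.232813 - 1.665964/12.956366 = 2.104231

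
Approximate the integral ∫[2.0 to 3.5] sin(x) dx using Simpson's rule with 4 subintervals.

f(x) = sin(x)
a = 2.0, b = 3.5, n = 4
h = (b - a)/n = 0.375000

Simpson's rule: (h/3)[f(x₀) + 4f(x₁) + 2f(x₂) + ... + f(xₙ)]

x_0 = 2.0000, f(x_0) = 0.909297, coefficient = 1
x_1 = 2.3750, f(x_1) = 0.693685, coefficient = 4
x_2 = 2.7500, f(x_2) = 0.381661, coefficient = 2
x_3 = 3.1250, f(x_3) = 0.016592, coefficient = 4
x_4 = 3.5000, f(x_4) = -0.350783, coefficient = 1

I ≈ (0.375000/3) × 4.162944 = 0.520368
Exact value: 0.520310
Error: 0.000058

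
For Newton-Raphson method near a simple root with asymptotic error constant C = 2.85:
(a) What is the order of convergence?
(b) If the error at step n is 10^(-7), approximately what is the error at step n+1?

(a) Newton-Raphson has quadratic (order 2) convergence near simple roots.
    This means |e_{n+1}| ≈ C|e_n|².

(b) With |e_n| = 10^(-7) and C = 2.85:
    |e_{n+1}| ≈ 2.85 × (10^(-7))² = 2.85 × 10^(-14)

(a) 2 (quadratic); (b) |e_{n+1}| ≈ 2.850e-14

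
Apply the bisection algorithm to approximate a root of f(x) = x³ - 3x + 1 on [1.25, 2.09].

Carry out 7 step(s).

f(x) = x³ - 3x + 1
Initial interval: [1.25, 2.09]

Iteration 1:
  c_1 = (1.250000 + 2.090000)/2 = 1.670000
  f(c_1) = f(1.670000) = 0.647463
  f(a) × f(c) < 0, new interval: [1.250000, 1.670000]
Iteration 2:
  c_2 = (1.250000 + 1.670000)/2 = 1.460000
  f(c_2) = f(1.460000) = -0.267864
  f(a) × f(c) ≥ 0, new interval: [1.460000, 1.670000]
Iteration 3:
  c_3 = (1.460000 + 1.670000)/2 = 1.565000
  f(c_3) = f(1.565000) = 0.138037
  f(a) × f(c) < 0, new interval: [1.460000, 1.565000]
Iteration 4:
  c_4 = (1.460000 + 1.565000)/2 = 1.512500
  f(c_4) = f(1.512500) = -0.077420
  f(a) × f(c) ≥ 0, new interval: [1.512500, 1.565000]
Iteration 5:
  c_5 = (1.512500 + 1.565000)/2 = 1.538750
  f(c_5) = f(1.538750) = 0.027128
  f(a) × f(c) < 0, new interval: [1.512500, 1.538750]
Iteration 6:
  c_6 = (1.512500 + 1.538750)/2 = 1.525625
  f(c_6) = f(1.525625) = -0.025935
  f(a) × f(c) ≥ 0, new interval: [1.525625, 1.538750]
Iteration 7:
  c_7 = (1.525625 + 1.538750)/2 = 1.532187
  f(c_7) = f(1.532187) = 0.000399
  f(a) × f(c) < 0, new interval: [1.525625, 1.532187]

After 7 iteration(s), the approximation is c_7 = 1.532187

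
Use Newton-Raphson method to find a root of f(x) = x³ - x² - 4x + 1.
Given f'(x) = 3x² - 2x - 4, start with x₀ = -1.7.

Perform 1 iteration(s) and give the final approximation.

f(x) = x³ - x² - 4x + 1
f'(x) = 3x² - 2x - 4
x₀ = -1.7

Newton-Raphson formula: x_{n+1} = x_n - f(x_n)/f'(x_n)

Iteration 1:
  f(-1.700000) = -0.003000
  f'(-1.700000) = 8.070000
  x_1 = -1.700000 - (-0.003000)/8.070000 = -1.699628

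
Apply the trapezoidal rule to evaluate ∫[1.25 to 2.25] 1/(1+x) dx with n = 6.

f(x) = 1/(1+x)
a = 1.25, b = 2.25, n = 6
h = (b - a)/n = 0.166667

Trapezoidal rule: (h/2)[f(x₀) + 2f(x₁) + 2f(x₂) + ... + f(xₙ)]

x_0 = 1.2500, f(x_0) = 0.444444, coefficient = 1
x_1 = 1.4167, f(x_1) = 0.413793, coefficient = 2
x_2 = 1.5833, f(x_2) = 0.387097, coefficient = 2
x_3 = 1.7500, f(x_3) = 0.363636, coefficient = 2
x_4 = 1.9167, f(x_4) = 0.342857, coefficient = 2
x_5 = 2.0833, f(x_5) = 0.324324, coefficient = 2
x_6 = 2.2500, f(x_6) = 0.307692, coefficient = 1

I ≈ (0.166667/2) × 4.415552 = 0.367963
Exact value: 0.367725
Error: 0.000238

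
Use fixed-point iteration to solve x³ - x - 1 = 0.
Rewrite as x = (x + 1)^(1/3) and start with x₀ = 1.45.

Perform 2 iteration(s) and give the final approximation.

Equation: x³ - x - 1 = 0
Fixed-point form: x = (x + 1)^(1/3)
x₀ = 1.45

x_1 = g(1.450000) = 1.348100
x_2 = g(1.348100) = 1.329144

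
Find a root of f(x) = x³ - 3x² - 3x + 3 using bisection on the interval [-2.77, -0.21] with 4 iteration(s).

f(x) = x³ - 3x² - 3x + 3
Initial interval: [-2.77, -0.21]

Iteration 1:
  c_1 = (-2.770000 + (-0.210000))/2 = -1.490000
  f(c_1) = f(-1.490000) = -2.498249
  f(a) × f(c) ≥ 0, new interval: [-1.490000, -0.210000]
Iteration 2:
  c_2 = (-1.490000 + (-0.210000))/2 = -0.850000
  f(c_2) = f(-0.850000) = 2.768375
  f(a) × f(c) < 0, new interval: [-1.490000, -0.850000]
Iteration 3:
  c_3 = (-1.490000 + (-0.850000))/2 = -1.170000
  f(c_3) = f(-1.170000) = 0.801687
  f(a) × f(c) < 0, new interval: [-1.490000, -1.170000]
Iteration 4:
  c_4 = (-1.490000 + (-1.170000))/2 = -1.330000
  f(c_4) = f(-1.330000) = -0.669337
  f(a) × f(c) ≥ 0, new interval: [-1.330000, -1.170000]

After 4 iteration(s), the approximation is c_4 = -1.330000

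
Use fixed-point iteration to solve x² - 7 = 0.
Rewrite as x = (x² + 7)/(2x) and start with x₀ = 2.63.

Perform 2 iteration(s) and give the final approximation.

Equation: x² - 7 = 0
Fixed-point form: x = (x² + 7)/(2x)
x₀ = 2.63

x_1 = g(2.630000) = 2.645798
x_2 = g(2.645798) = 2.645751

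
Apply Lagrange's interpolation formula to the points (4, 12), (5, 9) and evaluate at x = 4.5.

Lagrange interpolation formula:
P(x) = Σ yᵢ × Lᵢ(x)
where Lᵢ(x) = Π_{j≠i} (x - xⱼ)/(xᵢ - xⱼ)

L_0(4.5) = (4.5 - 5)/(4 - 5) = 0.500000
L_1(4.5) = (4.5 - 4)/(5 - 4) = 0.500000

P(4.5) = 12×L_0(4.5) + 9×L_1(4.5)
P(4.5) = 10.500000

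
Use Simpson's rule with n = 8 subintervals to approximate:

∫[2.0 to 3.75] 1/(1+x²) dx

f(x) = 1/(1+x²)
a = 2.0, b = 3.75, n = 8
h = (b - a)/n = 0.218750

Simpson's rule: (h/3)[f(x₀) + 4f(x₁) + 2f(x₂) + ... + f(xₙ)]

x_0 = 2.0000, f(x_0) = 0.200000, coefficient = 1
x_1 = 2.2188, f(x_1) = 0.168838, coefficient = 4
x_2 = 2.4375, f(x_2) = 0.144063, coefficient = 2
x_3 = 2.6562, f(x_3) = 0.124136, coefficient = 4
x_4 = 2.8750, f(x_4) = 0.107926, coefficient = 2
x_5 = 3.0938, f(x_5) = 0.094596, coefficient = 4
x_6 = 3.3125, f(x_6) = 0.083524, coefficient = 2
x_7 = 3.5312, f(x_7) = 0.074241, coefficient = 4
x_8 = 3.7500, f(x_8) = 0.066390, coefficient = 1

I ≈ (0.218750/3) × 2.784656 = 0.203048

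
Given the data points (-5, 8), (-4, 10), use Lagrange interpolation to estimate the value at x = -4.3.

Lagrange interpolation formula:
P(x) = Σ yᵢ × Lᵢ(x)
where Lᵢ(x) = Π_{j≠i} (x - xⱼ)/(xᵢ - xⱼ)

L_0(-4.3) = (-4.3 - (-4))/(-5 - (-4)) = 0.300000
L_1(-4.3) = (-4.3 - (-5))/(-4 - (-5)) = 0.700000

P(-4.3) = 8×L_0(-4.3) + 10×L_1(-4.3)
P(-4.3) = 9.400000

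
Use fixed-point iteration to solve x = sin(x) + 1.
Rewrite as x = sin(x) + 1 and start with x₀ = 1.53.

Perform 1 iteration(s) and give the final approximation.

Equation: x = sin(x) + 1
Fixed-point form: x = sin(x) + 1
x₀ = 1.53

x_1 = g(1.530000) = 1.999168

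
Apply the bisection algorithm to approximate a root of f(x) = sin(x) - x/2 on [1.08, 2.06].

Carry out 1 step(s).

f(x) = sin(x) - x/2
Initial interval: [1.08, 2.06]

Iteration 1:
  c_1 = (1.080000 + 2.060000)/2 = 1.570000
  f(c_1) = f(1.570000) = 0.215000
  f(a) × f(c) ≥ 0, new interval: [1.570000, 2.060000]

After 1 iteration(s), the approximation is c_1 = 1.570000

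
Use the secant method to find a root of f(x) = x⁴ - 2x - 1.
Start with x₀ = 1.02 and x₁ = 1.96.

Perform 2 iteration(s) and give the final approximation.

f(x) = x⁴ - 2x - 1
x₀ = 1.02, x₁ = 1.96

Secant formula: x_{n+1} = x_n - f(x_n)(x_n - x_{n-1})/(f(x_n) - f(x_{n-1}))

Iteration 1:
  f(1.020000) = -1.957568
  f(1.960000) = 9.837891
  x_2 = 1.960000 - 9.837891×(1.960000 - 1.020000)/(9.837891 - (-1.957568))
       = 1.176002
Iteration 2:
  f(1.960000) = 9.837891
  f(1.176002) = -1.439369
  x_3 = 1.176002 - (-1.439369)×(1.176002 - 1.960000)/(-1.439369 - 9.837891)
       = 1.276067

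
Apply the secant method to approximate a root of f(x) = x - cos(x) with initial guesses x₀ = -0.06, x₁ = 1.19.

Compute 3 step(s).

f(x) = x - cos(x)
x₀ = -0.06, x₁ = 1.19

Secant formula: x_{n+1} = x_n - f(x_n)(x_n - x_{n-1})/(f(x_n) - f(x_{n-1}))

Iteration 1:
  f(-0.060000) = -1.058201
  f(1.190000) = 0.818340
  x_2 = 1.190000 - 0.818340×(1.190000 - (-0.060000))/(0.818340 - (-1.058201))
       = 0.644888
Iteration 2:
  f(1.190000) = 0.818340
  f(0.644888) = -0.154279
  x_3 = 0.644888 - (-0.154279)×(0.644888 - 1.190000)/(-0.154279 - 0.818340)
       = 0.731355
Iteration 3:
  f(0.644888) = -0.154279
  f(0.731355) = -0.012915
  x_4 = 0.731355 - (-0.012915)×(0.731355 - 0.644888)/(-0.012915 - (-0.154279))
       = 0.739255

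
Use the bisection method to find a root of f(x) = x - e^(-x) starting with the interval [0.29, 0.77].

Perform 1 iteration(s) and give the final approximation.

f(x) = x - e^(-x)
Initial interval: [0.29, 0.77]

Iteration 1:
  c_1 = (0.290000 + 0.770000)/2 = 0.530000
  f(c_1) = f(0.530000) = -0.058605
  f(a) × f(c) ≥ 0, new interval: [0.530000, 0.770000]

After 1 iteration(s), the approximation is c_1 = 0.530000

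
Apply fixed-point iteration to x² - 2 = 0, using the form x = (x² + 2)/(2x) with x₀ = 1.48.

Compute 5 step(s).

Equation: x² - 2 = 0
Fixed-point form: x = (x² + 2)/(2x)
x₀ = 1.48

x_1 = g(1.480000) = 1.415676
x_2 = g(1.415676) = 1.414214
x_3 = g(1.414214) = 1.414214
x_4 = g(1.414214) = 1.414214
x_5 = g(1.414214) = 1.414214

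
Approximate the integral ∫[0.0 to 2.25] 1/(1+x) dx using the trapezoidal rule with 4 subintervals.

f(x) = 1/(1+x)
a = 0.0, b = 2.25, n = 4
h = (b - a)/n = 0.562500

Trapezoidal rule: (h/2)[f(x₀) + 2f(x₁) + 2f(x₂) + ... + f(xₙ)]

x_0 = 0.0000, f(x_0) = 1.000000, coefficient = 1
x_1 = 0.5625, f(x_1) = 0.640000, coefficient = 2
x_2 = 1.1250, f(x_2) = 0.470588, coefficient = 2
x_3 = 1.6875, f(x_3) = 0.372093, coefficient = 2
x_4 = 2.2500, f(x_4) = 0.307692, coefficient = 1

I ≈ (0.562500/2) × 4.273055 = 1.201797
Exact value: 1.178655
Error: 0.023142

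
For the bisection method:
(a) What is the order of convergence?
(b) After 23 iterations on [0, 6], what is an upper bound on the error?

(a) Bisection has linear (order 1) convergence; the error is halved each step.

(b) Error bound = (b-a)/2^n = (6 - 0)/2^{23}
    = 6/2^{23}

(a) 1 (linear); (b) error ≤ 7.15e-07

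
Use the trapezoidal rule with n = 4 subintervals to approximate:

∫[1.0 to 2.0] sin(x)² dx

f(x) = sin(x)²
a = 1.0, b = 2.0, n = 4
h = (b - a)/n = 0.250000

Trapezoidal rule: (h/2)[f(x₀) + 2f(x₁) + 2f(x₂) + ... + f(xₙ)]

x_0 = 1.0000, f(x_0) = 0.708073, coefficient = 1
x_1 = 1.2500, f(x_1) = 0.900572, coefficient = 2
x_2 = 1.5000, f(x_2) = 0.994996, coefficient = 2
x_3 = 1.7500, f(x_3) = 0.968228, coefficient = 2
x_4 = 2.0000, f(x_4) = 0.826822, coefficient = 1

I ≈ (0.250000/2) × 7.262488 = 0.907811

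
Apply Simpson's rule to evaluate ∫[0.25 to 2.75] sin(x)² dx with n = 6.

f(x) = sin(x)²
a = 0.25, b = 2.75, n = 6
h = (b - a)/n = 0.416667

Simpson's rule: (h/3)[f(x₀) + 4f(x₁) + 2f(x₂) + ... + f(xₙ)]

x_0 = 0.2500, f(x_0) = 0.061209, coefficient = 1
x_1 = 0.6667, f(x_1) = 0.382381, coefficient = 4
x_2 = 1.0833, f(x_2) = 0.780615, coefficient = 2
x_3 = 1.5000, f(x_3) = 0.994996, coefficient = 4
x_4 = 1.9167, f(x_4) = 0.885068, coefficient = 2
x_5 = 2.3333, f(x_5) = 0.522853, coefficient = 4
x_6 = 2.7500, f(x_6) = 0.145665, coefficient = 1

I ≈ (0.416667/3) × 11.139163 = 1.547106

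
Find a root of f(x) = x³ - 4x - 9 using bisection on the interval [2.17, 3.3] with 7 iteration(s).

f(x) = x³ - 4x - 9
Initial interval: [2.17, 3.3]

Iteration 1:
  c_1 = (2.170000 + 3.300000)/2 = 2.735000
  f(c_1) = f(2.735000) = 0.518415
  f(a) × f(c) < 0, new interval: [2.170000, 2.735000]
Iteration 2:
  c_2 = (2.170000 + 2.735000)/2 = 2.452500
  f(c_2) = f(2.452500) = -4.058810
  f(a) × f(c) ≥ 0, new interval: [2.452500, 2.735000]
Iteration 3:
  c_3 = (2.452500 + 2.735000)/2 = 2.593750
  f(c_3) = f(2.593750) = -1.925446
  f(a) × f(c) ≥ 0, new interval: [2.593750, 2.735000]
Iteration 4:
  c_4 = (2.593750 + 2.735000)/2 = 2.664375
  f(c_4) = f(2.664375) = -0.743384
  f(a) × f(c) ≥ 0, new interval: [2.664375, 2.735000]
Iteration 5:
  c_5 = (2.664375 + 2.735000)/2 = 2.699687
  f(c_5) = f(2.699687) = -0.122584
  f(a) × f(c) ≥ 0, new interval: [2.699687, 2.735000]
Iteration 6:
  c_6 = (2.699687 + 2.735000)/2 = 2.717344
  f(c_6) = f(2.717344) = 0.195375
  f(a) × f(c) < 0, new interval: [2.699687, 2.717344]
Iteration 7:
  c_7 = (2.699687 + 2.717344)/2 = 2.708516
  f(c_7) = f(2.708516) = 0.035762
  f(a) × f(c) < 0, new interval: [2.699687, 2.708516]

After 7 iteration(s), the approximation is c_7 = 2.708516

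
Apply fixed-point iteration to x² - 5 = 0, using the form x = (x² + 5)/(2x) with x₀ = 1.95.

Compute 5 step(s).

Equation: x² - 5 = 0
Fixed-point form: x = (x² + 5)/(2x)
x₀ = 1.95

x_1 = g(1.950000) = 2.257051
x_2 = g(2.257051) = 2.236166
x_3 = g(2.236166) = 2.236068
x_4 = g(2.236068) = 2.236068
x_5 = g(2.236068) = 2.236068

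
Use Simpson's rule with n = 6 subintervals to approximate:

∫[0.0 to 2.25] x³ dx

f(x) = x³
a = 0.0, b = 2.25, n = 6
h = (b - a)/n = 0.375000

Simpson's rule: (h/3)[f(x₀) + 4f(x₁) + 2f(x₂) + ... + f(xₙ)]

x_0 = 0.0000, f(x_0) = 0.000000, coefficient = 1
x_1 = 0.3750, f(x_1) = 0.052734, coefficient = 4
x_2 = 0.7500, f(x_2) = 0.421875, coefficient = 2
x_3 = 1.1250, f(x_3) = 1.423828, coefficient = 4
x_4 = 1.5000, f(x_4) = 3.375000, coefficient = 2
x_5 = 1.8750, f(x_5) = 6.591797, coefficient = 4
x_6 = 2.2500, f(x_6) = 11.390625, coefficient = 1

I ≈ (0.375000/3) × 51.257812 = 6.407227
Exact value: 6.407227
Error: 0.000000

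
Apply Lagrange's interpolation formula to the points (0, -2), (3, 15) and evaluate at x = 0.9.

Lagrange interpolation formula:
P(x) = Σ yᵢ × Lᵢ(x)
where Lᵢ(x) = Π_{j≠i} (x - xⱼ)/(xᵢ - xⱼ)

L_0(0.9) = (0.9 - 3)/(0 - 3) = 0.700000
L_1(0.9) = (0.9 - 0)/(3 - 0) = 0.300000

P(0.9) = (-2)×L_0(0.9) + 15×L_1(0.9)
P(0.9) = 3.100000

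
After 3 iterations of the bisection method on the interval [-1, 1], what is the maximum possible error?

Bisection error bound: |error| ≤ (b-a)/2^n
|error| ≤ (1 - (-1))/2^3 = 2/2^3
|error| ≤ 0.2500000000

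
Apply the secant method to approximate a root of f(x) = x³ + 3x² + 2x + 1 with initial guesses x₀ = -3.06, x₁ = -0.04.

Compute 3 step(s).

f(x) = x³ + 3x² + 2x + 1
x₀ = -3.06, x₁ = -0.04

Secant formula: x_{n+1} = x_n - f(x_n)(x_n - x_{n-1})/(f(x_n) - f(x_{n-1}))

Iteration 1:
  f(-3.060000) = -5.681816
  f(-0.040000) = 0.924736
  x_2 = -0.040000 - 0.924736×(-0.040000 - (-3.060000))/(0.924736 - (-5.681816))
       = -0.462717
Iteration 2:
  f(-0.040000) = 0.924736
  f(-0.462717) = 0.617816
  x_3 = -0.462717 - 0.617816×(-0.462717 - (-0.040000))/(0.617816 - 0.924736)
       = -1.313628
Iteration 3:
  f(-0.462717) = 0.617816
  f(-1.313628) = 1.282779
  x_4 = -1.313628 - 1.282779×(-1.313628 - (-0.462717))/(1.282779 - 0.617816)
       = 0.327863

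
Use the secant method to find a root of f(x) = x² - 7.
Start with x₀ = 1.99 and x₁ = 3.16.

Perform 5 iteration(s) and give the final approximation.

f(x) = x² - 7
x₀ = 1.99, x₁ = 3.16

Secant formula: x_{n+1} = x_n - f(x_n)(x_n - x_{n-1})/(f(x_n) - f(x_{n-1}))

Iteration 1:
  f(1.990000) = -3.039900
  f(3.160000) = 2.985600
  x_2 = 3.160000 - 2.985600×(3.160000 - 1.990000)/(2.985600 - (-3.039900))
       = 2.580272
Iteration 2:
  f(3.160000) = 2.985600
  f(2.580272) = -0.342197
  x_3 = 2.580272 - (-0.342197)×(2.580272 - 3.160000)/(-0.342197 - 2.985600)
       = 2.639885
Iteration 3:
  f(2.580272) = -0.342197
  f(2.639885) = -0.031006
  x_4 = 2.639885 - (-0.031006)×(2.639885 - 2.580272)/(-0.031006 - (-0.342197))
       = 2.645825
Iteration 4:
  f(2.639885) = -0.031006
  f(2.645825) = 0.000389
  x_5 = 2.645825 - 0.000389×(2.645825 - 2.639885)/(0.000389 - (-0.031006))
       = 2.645751
Iteration 5:
  f(2.645825) = 0.000389
  f(2.645751) = 0.000000
  x_6 = 2.645751 - 0.000000×(2.645751 - 2.645825)/(0.000000 - 0.000389)
       = 2.645751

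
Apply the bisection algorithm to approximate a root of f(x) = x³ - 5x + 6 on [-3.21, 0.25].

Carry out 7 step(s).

f(x) = x³ - 5x + 6
Initial interval: [-3.21, 0.25]

Iteration 1:
  c_1 = (-3.210000 + 0.250000)/2 = -1.480000
  f(c_1) = f(-1.480000) = 10.158208
  f(a) × f(c) < 0, new interval: [-3.210000, -1.480000]
Iteration 2:
  c_2 = (-3.210000 + (-1.480000))/2 = -2.345000
  f(c_2) = f(-2.345000) = 4.829786
  f(a) × f(c) < 0, new interval: [-3.210000, -2.345000]
Iteration 3:
  c_3 = (-3.210000 + (-2.345000))/2 = -2.777500
  f(c_3) = f(-2.777500) = -1.539541
  f(a) × f(c) ≥ 0, new interval: [-2.777500, -2.345000]
Iteration 4:
  c_4 = (-2.777500 + (-2.345000))/2 = -2.561250
  f(c_4) = f(-2.561250) = 2.004446
  f(a) × f(c) < 0, new interval: [-2.777500, -2.561250]
Iteration 5:
  c_5 = (-2.777500 + (-2.561250))/2 = -2.669375
  f(c_5) = f(-2.669375) = 0.326076
  f(a) × f(c) < 0, new interval: [-2.777500, -2.669375]
Iteration 6:
  c_6 = (-2.777500 + (-2.669375))/2 = -2.723437
  f(c_6) = f(-2.723437) = -0.582853
  f(a) × f(c) ≥ 0, new interval: [-2.723437, -2.669375]
Iteration 7:
  c_7 = (-2.723437 + (-2.669375))/2 = -2.696406
  f(c_7) = f(-2.696406) = -0.122478
  f(a) × f(c) ≥ 0, new interval: [-2.696406, -2.669375]

After 7 iteration(s), the approximation is c_7 = -2.696406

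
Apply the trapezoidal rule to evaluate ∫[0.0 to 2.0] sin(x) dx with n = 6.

f(x) = sin(x)
a = 0.0, b = 2.0, n = 6
h = (b - a)/n = 0.333333

Trapezoidal rule: (h/2)[f(x₀) + 2f(x₁) + 2f(x₂) + ... + f(xₙ)]

x_0 = 0.0000, f(x_0) = 0.000000, coefficient = 1
x_1 = 0.3333, f(x_1) = 0.327195, coefficient = 2
x_2 = 0.6667, f(x_2) = 0.618370, coefficient = 2
x_3 = 1.0000, f(x_3) = 0.841471, coefficient = 2
x_4 = 1.3333, f(x_4) = 0.971938, coefficient = 2
x_5 = 1.6667, f(x_5) = 0.995408, coefficient = 2
x_6 = 2.0000, f(x_6) = 0.909297, coefficient = 1

I ≈ (0.333333/2) × 8.418060 = 1.403010
Exact value: 1.416147
Error: 0.013137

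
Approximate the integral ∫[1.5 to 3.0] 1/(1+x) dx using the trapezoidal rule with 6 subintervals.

f(x) = 1/(1+x)
a = 1.5, b = 3.0, n = 6
h = (b - a)/n = 0.250000

Trapezoidal rule: (h/2)[f(x₀) + 2f(x₁) + 2f(x₂) + ... + f(xₙ)]

x_0 = 1.5000, f(x_0) = 0.400000, coefficient = 1
x_1 = 1.7500, f(x_1) = 0.363636, coefficient = 2
x_2 = 2.0000, f(x_2) = 0.333333, coefficient = 2
x_3 = 2.2500, f(x_3) = 0.307692, coefficient = 2
x_4 = 2.5000, f(x_4) = 0.285714, coefficient = 2
x_5 = 2.7500, f(x_5) = 0.266667, coefficient = 2
x_6 = 3.0000, f(x_6) = 0.250000, coefficient = 1

I ≈ (0.250000/2) × 3.764086 = 0.470511
Exact value: 0.470004
Error: 0.000507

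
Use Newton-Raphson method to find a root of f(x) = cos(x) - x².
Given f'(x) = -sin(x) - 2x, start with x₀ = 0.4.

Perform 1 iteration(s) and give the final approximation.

f(x) = cos(x) - x²
f'(x) = -sin(x) - 2x
x₀ = 0.4

Newton-Raphson formula: x_{n+1} = x_n - f(x_n)/f'(x_n)

Iteration 1:
  f(0.400000) = 0.761061
  f'(0.400000) = -1.189418
  x_1 = 0.400000 - 0.761061/(-1.189418) = 1.039860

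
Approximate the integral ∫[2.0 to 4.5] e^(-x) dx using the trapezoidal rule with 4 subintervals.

f(x) = e^(-x)
a = 2.0, b = 4.5, n = 4
h = (b - a)/n = 0.625000

Trapezoidal rule: (h/2)[f(x₀) + 2f(x₁) + 2f(x₂) + ... + f(xₙ)]

x_0 = 2.0000, f(x_0) = 0.135335, coefficient = 1
x_1 = 2.6250, f(x_1) = 0.072440, coefficient = 2
x_2 = 3.2500, f(x_2) = 0.038774, coefficient = 2
x_3 = 3.8750, f(x_3) = 0.020754, coefficient = 2
x_4 = 4.5000, f(x_4) = 0.011109, coefficient = 1

I ≈ (0.625000/2) × 0.410381 = 0.128244
Exact value: 0.124226
Error: 0.004018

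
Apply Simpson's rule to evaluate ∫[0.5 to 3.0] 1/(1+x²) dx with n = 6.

f(x) = 1/(1+x²)
a = 0.5, b = 3.0, n = 6
h = (b - a)/n = 0.416667

Simpson's rule: (h/3)[f(x₀) + 4f(x₁) + 2f(x₂) + ... + f(xₙ)]

x_0 = 0.5000, f(x_0) = 0.800000, coefficient = 1
x_1 = 0.9167, f(x_1) = 0.543396, coefficient = 4
x_2 = 1.3333, f(x_2) = 0.360000, coefficient = 2
x_3 = 1.7500, f(x_3) = 0.246154, coefficient = 4
x_4 = 2.1667, f(x_4) = 0.175610, coefficient = 2
x_5 = 2.5833, f(x_5) = 0.130317, coefficient = 4
x_6 = 3.0000, f(x_6) = 0.100000, coefficient = 1

I ≈ (0.416667/3) × 5.650687 = 0.784818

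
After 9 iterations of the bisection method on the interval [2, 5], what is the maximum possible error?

Bisection error bound: |error| ≤ (b-a)/2^n
|error| ≤ (5 - 2)/2^9 = 3/2^9
|error| ≤ 0.0058593750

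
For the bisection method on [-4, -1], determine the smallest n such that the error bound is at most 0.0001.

We need (b-a)/2^n ≤ 0.0001
(-1 - (-4))/2^n ≤ 0.0001
3/2^n ≤ 0.0001
2^n ≥ 30000
n ≥ log₂(30000) = 14.87
n ≥ 15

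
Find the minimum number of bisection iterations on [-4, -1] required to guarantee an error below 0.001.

We need (b-a)/2^n ≤ 0.001
(-1 - (-4))/2^n ≤ 0.001
3/2^n ≤ 0.001
2^n ≥ 3000
n ≥ log₂(3000) = 11.55
n ≥ 12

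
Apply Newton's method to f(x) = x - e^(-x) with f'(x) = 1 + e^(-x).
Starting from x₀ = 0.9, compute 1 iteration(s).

f(x) = x - e^(-x)
f'(x) = 1 + e^(-x)
x₀ = 0.9

Newton-Raphson formula: x_{n+1} = x_n - f(x_n)/f'(x_n)

Iteration 1:
  f(0.900000) = 0.493430
  f'(0.900000) = 1.406570
  x_1 = 0.900000 - 0.493430/1.406570 = 0.549196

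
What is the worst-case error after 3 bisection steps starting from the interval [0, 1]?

Bisection error bound: |error| ≤ (b-a)/2^n
|error| ≤ (1 - 0)/2^3 = 1/2^3
|error| ≤ 0.1250000000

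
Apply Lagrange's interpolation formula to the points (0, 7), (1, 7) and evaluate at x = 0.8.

Lagrange interpolation formula:
P(x) = Σ yᵢ × Lᵢ(x)
where Lᵢ(x) = Π_{j≠i} (x - xⱼ)/(xᵢ - xⱼ)

L_0(0.8) = (0.8 - 1)/(0 - 1) = 0.200000
L_1(0.8) = (0.8 - 0)/(1 - 0) = 0.800000

P(0.8) = 7×L_0(0.8) + 7×L_1(0.8)
P(0.8) = 7.000000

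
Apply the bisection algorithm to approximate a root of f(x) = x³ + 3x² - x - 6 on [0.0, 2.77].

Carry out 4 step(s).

f(x) = x³ + 3x² - x - 6
Initial interval: [0.0, 2.77]

Iteration 1:
  c_1 = (0.000000 + 2.770000)/2 = 1.385000
  f(c_1) = f(1.385000) = 1.026417
  f(a) × f(c) < 0, new interval: [0.000000, 1.385000]
Iteration 2:
  c_2 = (0.000000 + 1.385000)/2 = 0.692500
  f(c_2) = f(0.692500) = -4.921739
  f(a) × f(c) ≥ 0, new interval: [0.692500, 1.385000]
Iteration 3:
  c_3 = (0.692500 + 1.385000)/2 = 1.038750
  f(c_3) = f(1.038750) = -2.680932
  f(a) × f(c) ≥ 0, new interval: [1.038750, 1.385000]
Iteration 4:
  c_4 = (1.038750 + 1.385000)/2 = 1.211875
  f(c_4) = f(1.211875) = -1.026143
  f(a) × f(c) ≥ 0, new interval: [1.211875, 1.385000]

After 4 iteration(s), the approximation is c_4 = 1.211875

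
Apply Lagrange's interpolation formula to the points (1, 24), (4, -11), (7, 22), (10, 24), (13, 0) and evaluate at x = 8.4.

Lagrange interpolation formula:
P(x) = Σ yᵢ × Lᵢ(x)
where Lᵢ(x) = Π_{j≠i} (x - xⱼ)/(xᵢ - xⱼ)

L_0(8.4) = (8.4 - 4)/(1 - 4) × (8.4 - 7)/(1 - 7) × (8.4 - 10)/(1 - 10) × (8.4 - 13)/(1 - 13) = 0.023322
L_1(8.4) = (8.4 - 1)/(4 - 1) × (8.4 - 7)/(4 - 7) × (8.4 - 10)/(4 - 10) × (8.4 - 13)/(4 - 13) = -0.156892
L_2(8.4) = (8.4 - 1)/(7 - 1) × (8.4 - 4)/(7 - 4) × (8.4 - 10)/(7 - 10) × (8.4 - 13)/(7 - 13) = 0.739635
L_3(8.4) = (8.4 - 1)/(10 - 1) × (8.4 - 4)/(10 - 4) × (8.4 - 7)/(10 - 7) × (8.4 - 13)/(10 - 13) = 0.431453
L_4(8.4) = (8.4 - 1)/(13 - 1) × (8.4 - 4)/(13 - 4) × (8.4 - 7)/(13 - 7) × (8.4 - 10)/(13 - 10) = -0.037518

P(8.4) = 24×L_0(8.4) + (-11)×L_1(8.4) + 22×L_2(8.4) + 24×L_3(8.4) + 0×L_4(8.4)
P(8.4) = 28.912382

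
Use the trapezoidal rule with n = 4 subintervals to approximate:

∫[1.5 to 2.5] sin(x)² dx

f(x) = sin(x)²
a = 1.5, b = 2.5, n = 4
h = (b - a)/n = 0.250000

Trapezoidal rule: (h/2)[f(x₀) + 2f(x₁) + 2f(x₂) + ... + f(xₙ)]

x_0 = 1.5000, f(x_0) = 0.994996, coefficient = 1
x_1 = 1.7500, f(x_1) = 0.968228, coefficient = 2
x_2 = 2.0000, f(x_2) = 0.826822, coefficient = 2
x_3 = 2.2500, f(x_3) = 0.605398, coefficient = 2
x_4 = 2.5000, f(x_4) = 0.358169, coefficient = 1

I ≈ (0.250000/2) × 6.154061 = 0.769258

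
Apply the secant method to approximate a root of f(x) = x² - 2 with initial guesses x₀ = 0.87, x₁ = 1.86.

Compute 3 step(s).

f(x) = x² - 2
x₀ = 0.87, x₁ = 1.86

Secant formula: x_{n+1} = x_n - f(x_n)(x_n - x_{n-1})/(f(x_n) - f(x_{n-1}))

Iteration 1:
  f(0.870000) = -1.243100
  f(1.860000) = 1.459600
  x_2 = 1.860000 - 1.459600×(1.860000 - 0.870000)/(1.459600 - (-1.243100))
       = 1.325348
Iteration 2:
  f(1.860000) = 1.459600
  f(1.325348) = -0.243453
  x_3 = 1.325348 - (-0.243453)×(1.325348 - 1.860000)/(-0.243453 - 1.459600)
       = 1.401777
Iteration 3:
  f(1.325348) = -0.243453
  f(1.401777) = -0.035021
  x_4 = 1.401777 - (-0.035021)×(1.401777 - 1.325348)/(-0.035021 - (-0.243453))
       = 1.414619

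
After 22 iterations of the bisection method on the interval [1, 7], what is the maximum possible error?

Bisection error bound: |error| ≤ (b-a)/2^n
|error| ≤ (7 - 1)/2^22 = 6/2^22
|error| ≤ 0.0000014305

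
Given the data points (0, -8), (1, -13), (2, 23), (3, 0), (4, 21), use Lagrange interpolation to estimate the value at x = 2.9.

Lagrange interpolation formula:
P(x) = Σ yᵢ × Lᵢ(x)
where Lᵢ(x) = Π_{j≠i} (x - xⱼ)/(xᵢ - xⱼ)

L_0(2.9) = (2.9 - 1)/(0 - 1) × (2.9 - 2)/(0 - 2) × (2.9 - 3)/(0 - 3) × (2.9 - 4)/(0 - 4) = 0.007838
L_1(2.9) = (2.9 - 0)/(1 - 0) × (2.9 - 2)/(1 - 2) × (2.9 - 3)/(1 - 3) × (2.9 - 4)/(1 - 4) = -0.047850
L_2(2.9) = (2.9 - 0)/(2 - 0) × (2.9 - 1)/(2 - 1) × (2.9 - 3)/(2 - 3) × (2.9 - 4)/(2 - 4) = 0.151525
L_3(2.9) = (2.9 - 0)/(3 - 0) × (2.9 - 1)/(3 - 1) × (2.9 - 2)/(3 - 2) × (2.9 - 4)/(3 - 4) = 0.909150
L_4(2.9) = (2.9 - 0)/(4 - 0) × (2.9 - 1)/(4 - 1) × (2.9 - 2)/(4 - 2) × (2.9 - 3)/(4 - 3) = -0.020663

P(2.9) = (-8)×L_0(2.9) + (-13)×L_1(2.9) + 23×L_2(2.9) + 0×L_3(2.9) + 21×L_4(2.9)
P(2.9) = 3.610513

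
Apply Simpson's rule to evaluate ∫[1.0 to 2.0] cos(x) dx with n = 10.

f(x) = cos(x)
a = 1.0, b = 2.0, n = 10
h = (b - a)/n = 0.100000

Simpson's rule: (h/3)[f(x₀) + 4f(x₁) + 2f(x₂) + ... + f(xₙ)]

x_0 = 1.0000, f(x_0) = 0.540302, coefficient = 1
x_1 = 1.1000, f(x_1) = 0.453596, coefficient = 4
x_2 = 1.2000, f(x_2) = 0.362358, coefficient = 2
x_3 = 1.3000, f(x_3) = 0.267499, coefficient = 4
x_4 = 1.4000, f(x_4) = 0.169967, coefficient = 2
x_5 = 1.5000, f(x_5) = 0.070737, coefficient = 4
x_6 = 1.6000, f(x_6) = -0.029200, coefficient = 2
x_7 = 1.7000, f(x_7) = -0.128844, coefficient = 4
x_8 = 1.8000, f(x_8) = -0.227202, coefficient = 2
x_9 = 1.9000, f(x_9) = -0.323290, coefficient = 4
x_10 = 2.0000, f(x_10) = -0.416147, coefficient = 1

I ≈ (0.100000/3) × 2.034794 = 0.067826
Exact value: 0.067826
Error: 0.000000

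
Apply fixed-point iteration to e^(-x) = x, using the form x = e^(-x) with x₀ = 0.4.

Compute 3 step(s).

Equation: e^(-x) = x
Fixed-point form: x = e^(-x)
x₀ = 0.4

x_1 = g(0.400000) = 0.670320
x_2 = g(0.670320) = 0.511545
x_3 = g(0.511545) = 0.599569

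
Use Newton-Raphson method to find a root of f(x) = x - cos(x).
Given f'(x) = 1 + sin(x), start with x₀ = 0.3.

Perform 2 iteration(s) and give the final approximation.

f(x) = x - cos(x)
f'(x) = 1 + sin(x)
x₀ = 0.3

Newton-Raphson formula: x_{n+1} = x_n - f(x_n)/f'(x_n)

Iteration 1:
  f(0.300000) = -0.655336
  f'(0.300000) = 1.295520
  x_1 = 0.300000 - (-0.655336)/1.295520 = 0.805848
Iteration 2:
  f(0.805848) = 0.113349
  f'(0.805848) = 1.721418
  x_2 = 0.805848 - 0.113349/1.721418 = 0.740002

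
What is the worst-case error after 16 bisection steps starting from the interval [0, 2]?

Bisection error bound: |error| ≤ (b-a)/2^n
|error| ≤ (2 - 0)/2^16 = 2/2^16
|error| ≤ 0.0000305176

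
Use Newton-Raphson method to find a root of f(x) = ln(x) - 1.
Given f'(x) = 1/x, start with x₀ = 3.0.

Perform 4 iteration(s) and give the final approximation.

f(x) = ln(x) - 1
f'(x) = 1/x
x₀ = 3.0

Newton-Raphson formula: x_{n+1} = x_n - f(x_n)/f'(x_n)

Iteration 1:
  f(3.000000) = 0.098612
  f'(3.000000) = 0.333333
  x_1 = 3.000000 - 0.098612/0.333333 = 2.704163
Iteration 2:
  f(2.704163) = -0.005208
  f'(2.704163) = 0.369800
  x_2 = 2.704163 - (-0.005208)/0.369800 = 2.718245
Iteration 3:
  f(2.718245) = -0.000014
  f'(2.718245) = 0.367884
  x_3 = 2.718245 - (-0.000014)/0.367884 = 2.718282
Iteration 4:
  f(2.718282) = 0.000000
  f'(2.718282) = 0.367879
  x_4 = 2.718282 - 0.000000/0.367879 = 2.718282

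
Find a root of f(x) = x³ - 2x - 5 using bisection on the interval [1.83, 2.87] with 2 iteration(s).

f(x) = x³ - 2x - 5
Initial interval: [1.83, 2.87]

Iteration 1:
  c_1 = (1.830000 + 2.870000)/2 = 2.350000
  f(c_1) = f(2.350000) = 3.277875
  f(a) × f(c) < 0, new interval: [1.830000, 2.350000]
Iteration 2:
  c_2 = (1.830000 + 2.350000)/2 = 2.090000
  f(c_2) = f(2.090000) = -0.050671
  f(a) × f(c) ≥ 0, new interval: [2.090000, 2.350000]

After 2 iteration(s), the approximation is c_2 = 2.090000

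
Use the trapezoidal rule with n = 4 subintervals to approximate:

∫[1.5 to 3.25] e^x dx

f(x) = e^x
a = 1.5, b = 3.25, n = 4
h = (b - a)/n = 0.437500

Trapezoidal rule: (h/2)[f(x₀) + 2f(x₁) + 2f(x₂) + ... + f(xₙ)]

x_0 = 1.5000, f(x_0) = 4.481689, coefficient = 1
x_1 = 1.9375, f(x_1) = 6.941376, coefficient = 2
x_2 = 2.3750, f(x_2) = 10.751013, coefficient = 2
x_3 = 2.8125, f(x_3) = 16.651495, coefficient = 2
x_4 = 3.2500, f(x_4) = 25.790340, coefficient = 1

I ≈ (0.437500/2) × 98.959797 = 21.647456
Exact value: 21.308651
Error: 0.338805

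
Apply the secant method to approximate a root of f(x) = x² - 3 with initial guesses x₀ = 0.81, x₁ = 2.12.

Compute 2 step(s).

f(x) = x² - 3
x₀ = 0.81, x₁ = 2.12

Secant formula: x_{n+1} = x_n - f(x_n)(x_n - x_{n-1})/(f(x_n) - f(x_{n-1}))

Iteration 1:
  f(0.810000) = -2.343900
  f(2.120000) = 1.494400
  x_2 = 2.120000 - 1.494400×(2.120000 - 0.810000)/(1.494400 - (-2.343900))
       = 1.609966
Iteration 2:
  f(2.120000) = 1.494400
  f(1.609966) = -0.408010
  x_3 = 1.609966 - (-0.408010)×(1.609966 - 2.120000)/(-0.408010 - 1.494400)
       = 1.719353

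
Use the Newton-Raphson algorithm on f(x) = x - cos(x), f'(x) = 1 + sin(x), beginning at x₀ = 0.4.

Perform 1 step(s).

f(x) = x - cos(x)
f'(x) = 1 + sin(x)
x₀ = 0.4

Newton-Raphson formula: x_{n+1} = x_n - f(x_n)/f'(x_n)

Iteration 1:
  f(0.400000) = -0.521061
  f'(0.400000) = 1.389418
  x_1 = 0.400000 - (-0.521061)/1.389418 = 0.775021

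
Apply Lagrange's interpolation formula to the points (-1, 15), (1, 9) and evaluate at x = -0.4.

Lagrange interpolation formula:
P(x) = Σ yᵢ × Lᵢ(x)
where Lᵢ(x) = Π_{j≠i} (x - xⱼ)/(xᵢ - xⱼ)

L_0(-0.4) = (-0.4 - 1)/(-1 - 1) = 0.700000
L_1(-0.4) = (-0.4 - (-1))/(1 - (-1)) = 0.300000

P(-0.4) = 15×L_0(-0.4) + 9×L_1(-0.4)
P(-0.4) = 13.200000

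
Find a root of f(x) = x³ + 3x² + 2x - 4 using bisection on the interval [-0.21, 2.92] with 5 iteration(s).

f(x) = x³ + 3x² + 2x - 4
Initial interval: [-0.21, 2.92]

Iteration 1:
  c_1 = (-0.210000 + 2.920000)/2 = 1.355000
  f(c_1) = f(1.355000) = 6.705889
  f(a) × f(c) < 0, new interval: [-0.210000, 1.355000]
Iteration 2:
  c_2 = (-0.210000 + 1.355000)/2 = 0.572500
  f(c_2) = f(0.572500) = -1.684091
  f(a) × f(c) ≥ 0, new interval: [0.572500, 1.355000]
Iteration 3:
  c_3 = (0.572500 + 1.355000)/2 = 0.963750
  f(c_3) = f(0.963750) = 1.609087
  f(a) × f(c) < 0, new interval: [0.572500, 0.963750]
Iteration 4:
  c_4 = (0.572500 + 0.963750)/2 = 0.768125
  f(c_4) = f(0.768125) = -0.240496
  f(a) × f(c) ≥ 0, new interval: [0.768125, 0.963750]
Iteration 5:
  c_5 = (0.768125 + 0.963750)/2 = 0.865938
  f(c_5) = f(0.865938) = 0.630740
  f(a) × f(c) < 0, new interval: [0.768125, 0.865938]

After 5 iteration(s), the approximation is c_5 = 0.865938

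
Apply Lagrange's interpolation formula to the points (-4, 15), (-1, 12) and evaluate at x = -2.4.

Lagrange interpolation formula:
P(x) = Σ yᵢ × Lᵢ(x)
where Lᵢ(x) = Π_{j≠i} (x - xⱼ)/(xᵢ - xⱼ)

L_0(-2.4) = (-2.4 - (-1))/(-4 - (-1)) = 0.466667
L_1(-2.4) = (-2.4 - (-4))/(-1 - (-4)) = 0.533333

P(-2.4) = 15×L_0(-2.4) + 12×L_1(-2.4)
P(-2.4) = 13.400000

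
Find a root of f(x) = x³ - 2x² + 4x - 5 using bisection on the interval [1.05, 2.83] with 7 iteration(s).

f(x) = x³ - 2x² + 4x - 5
Initial interval: [1.05, 2.83]

Iteration 1:
  c_1 = (1.050000 + 2.830000)/2 = 1.940000
  f(c_1) = f(1.940000) = 2.534184
  f(a) × f(c) < 0, new interval: [1.050000, 1.940000]
Iteration 2:
  c_2 = (1.050000 + 1.940000)/2 = 1.495000
  f(c_2) = f(1.495000) = -0.148688
  f(a) × f(c) ≥ 0, new interval: [1.495000, 1.940000]
Iteration 3:
  c_3 = (1.495000 + 1.940000)/2 = 1.717500
  f(c_3) = f(1.717500) = 1.036680
  f(a) × f(c) < 0, new interval: [1.495000, 1.717500]
Iteration 4:
  c_4 = (1.495000 + 1.717500)/2 = 1.606250
  f(c_4) = f(1.606250) = 0.409110
  f(a) × f(c) < 0, new interval: [1.495000, 1.606250]
Iteration 5:
  c_5 = (1.495000 + 1.606250)/2 = 1.550625
  f(c_5) = f(1.550625) = 0.122006
  f(a) × f(c) < 0, new interval: [1.495000, 1.550625]
Iteration 6:
  c_6 = (1.495000 + 1.550625)/2 = 1.522813
  f(c_6) = f(1.522813) = -0.015328
  f(a) × f(c) ≥ 0, new interval: [1.522813, 1.550625]
Iteration 7:
  c_7 = (1.522813 + 1.550625)/2 = 1.536719
  f(c_7) = f(1.536719) = 0.052834
  f(a) × f(c) < 0, new interval: [1.522813, 1.536719]

After 7 iteration(s), the approximation is c_7 = 1.536719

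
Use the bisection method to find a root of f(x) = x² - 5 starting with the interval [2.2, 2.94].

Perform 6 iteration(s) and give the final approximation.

f(x) = x² - 5
Initial interval: [2.2, 2.94]

Iteration 1:
  c_1 = (2.200000 + 2.940000)/2 = 2.570000
  f(c_1) = f(2.570000) = 1.604900
  f(a) × f(c) < 0, new interval: [2.200000, 2.570000]
Iteration 2:
  c_2 = (2.200000 + 2.570000)/2 = 2.385000
  f(c_2) = f(2.385000) = 0.688225
  f(a) × f(c) < 0, new interval: [2.200000, 2.385000]
Iteration 3:
  c_3 = (2.200000 + 2.385000)/2 = 2.292500
  f(c_3) = f(2.292500) = 0.255556
  f(a) × f(c) < 0, new interval: [2.200000, 2.292500]
Iteration 4:
  c_4 = (2.200000 + 2.292500)/2 = 2.246250
  f(c_4) = f(2.246250) = 0.045639
  f(a) × f(c) < 0, new interval: [2.200000, 2.246250]
Iteration 5:
  c_5 = (2.200000 + 2.246250)/2 = 2.223125
  f(c_5) = f(2.223125) = -0.057715
  f(a) × f(c) ≥ 0, new interval: [2.223125, 2.246250]
Iteration 6:
  c_6 = (2.223125 + 2.246250)/2 = 2.234688
  f(c_6) = f(2.234688) = -0.006172
  f(a) × f(c) ≥ 0, new interval: [2.234688, 2.246250]

After 6 iteration(s), the approximation is c_6 = 2.234688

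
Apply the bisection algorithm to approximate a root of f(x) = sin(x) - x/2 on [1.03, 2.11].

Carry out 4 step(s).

f(x) = sin(x) - x/2
Initial interval: [1.03, 2.11]

Iteration 1:
  c_1 = (1.030000 + 2.110000)/2 = 1.570000
  f(c_1) = f(1.570000) = 0.215000
  f(a) × f(c) ≥ 0, new interval: [1.570000, 2.110000]
Iteration 2:
  c_2 = (1.570000 + 2.110000)/2 = 1.840000
  f(c_2) = f(1.840000) = 0.043983
  f(a) × f(c) ≥ 0, new interval: [1.840000, 2.110000]
Iteration 3:
  c_3 = (1.840000 + 2.110000)/2 = 1.975000
  f(c_3) = f(1.975000) = -0.068084
  f(a) × f(c) < 0, new interval: [1.840000, 1.975000]
Iteration 4:
  c_4 = (1.840000 + 1.975000)/2 = 1.907500
  f(c_4) = f(1.907500) = -0.009901
  f(a) × f(c) < 0, new interval: [1.840000, 1.907500]

After 4 iteration(s), the approximation is c_4 = 1.907500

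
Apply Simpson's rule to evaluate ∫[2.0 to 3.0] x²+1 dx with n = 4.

f(x) = x²+1
a = 2.0, b = 3.0, n = 4
h = (b - a)/n = 0.250000

Simpson's rule: (h/3)[f(x₀) + 4f(x₁) + 2f(x₂) + ... + f(xₙ)]

x_0 = 2.0000, f(x_0) = 5.000000, coefficient = 1
x_1 = 2.2500, f(x_1) = 6.062500, coefficient = 4
x_2 = 2.5000, f(x_2) = 7.250000, coefficient = 2
x_3 = 2.7500, f(x_3) = 8.562500, coefficient = 4
x_4 = 3.0000, f(x_4) = 10.000000, coefficient = 1

I ≈ (0.250000/3) × 88.000000 = 7.333333
Exact value: 7.333333
Error: 0.000000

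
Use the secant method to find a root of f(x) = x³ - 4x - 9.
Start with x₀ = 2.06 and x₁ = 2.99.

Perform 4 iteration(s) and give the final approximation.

f(x) = x³ - 4x - 9
x₀ = 2.06, x₁ = 2.99

Secant formula: x_{n+1} = x_n - f(x_n)(x_n - x_{n-1})/(f(x_n) - f(x_{n-1}))

Iteration 1:
  f(2.060000) = -8.498184
  f(2.990000) = 5.770899
  x_2 = 2.990000 - 5.770899×(2.990000 - 2.060000)/(5.770899 - (-8.498184))
       = 2.613877
Iteration 2:
  f(2.990000) = 5.770899
  f(2.613877) = -1.596584
  x_3 = 2.613877 - (-1.596584)×(2.613877 - 2.990000)/(-1.596584 - 5.770899)
       = 2.695385
Iteration 3:
  f(2.613877) = -1.596584
  f(2.695385) = -0.199295
  x_4 = 2.695385 - (-0.199295)×(2.695385 - 2.613877)/(-0.199295 - (-1.596584))
       = 2.707011
Iteration 4:
  f(2.695385) = -0.199295
  f(2.707011) = 0.008680
  x_5 = 2.707011 - 0.008680×(2.707011 - 2.695385)/(0.008680 - (-0.199295))
       = 2.706526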